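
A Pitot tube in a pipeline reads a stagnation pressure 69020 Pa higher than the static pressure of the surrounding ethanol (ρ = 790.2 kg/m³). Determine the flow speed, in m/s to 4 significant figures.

v ≈ 13.22 m/s

At the stagnation point the flow is brought to rest, so Bernoulli gives P_stag − P_static = ½ρv².
v = √(2ΔP/ρ) = √(2·69020/790.2) = 13.22 m/s.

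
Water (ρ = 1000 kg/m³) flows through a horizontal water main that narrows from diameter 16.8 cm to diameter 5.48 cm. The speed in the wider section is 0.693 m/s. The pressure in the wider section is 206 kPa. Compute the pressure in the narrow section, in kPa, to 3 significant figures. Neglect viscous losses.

P₂ ≈ 185 kPa

Continuity gives A₁v₁ = A₂v₂, so v₂ = (222 cm²)/(23.6 cm²) × 0.693 m/s = 6.51 m/s.
Along the horizontal streamline, P + ½ρv² is constant.
P₂ = P₁ − ½ρ(v₂² − v₁²) = 206000 − ½·1000·(6.51² − 0.693²) = 206000 − 21000 = 185000 Pa.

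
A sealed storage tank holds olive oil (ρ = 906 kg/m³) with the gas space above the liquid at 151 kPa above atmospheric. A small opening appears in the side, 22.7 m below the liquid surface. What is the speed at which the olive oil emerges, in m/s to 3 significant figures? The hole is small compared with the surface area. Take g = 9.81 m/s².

v = 27.9 m/s

Take point 1 at the surface (v₁ ≈ 0) and point 2 at the hole (at atmospheric pressure). Bernoulli: P₁ + ρg h = P_atm + ½ρv₂².
With P₁ − P_atm = 151000 Pa, v₂ = √(2gh + 2ΔP/ρ) = √(2·9.81·22.7 + 2·151000/906) = 27.9 m/s.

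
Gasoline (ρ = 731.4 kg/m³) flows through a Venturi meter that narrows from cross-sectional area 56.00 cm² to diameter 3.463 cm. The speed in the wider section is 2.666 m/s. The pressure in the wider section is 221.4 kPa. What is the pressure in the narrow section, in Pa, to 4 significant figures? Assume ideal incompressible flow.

By continuity, v₂ = v₁·A₁/A₂ = 2.666·(56.00/9.419) = 15.85 m/s.
Along the horizontal streamline, P + ½ρv² is constant.
P₂ = P₁ − ½ρ(v₂² − v₁²) = 221400 − ½·731.4·(15.85² − 2.666²) = 221400 − 89280 = 132100 Pa.

132100 Pa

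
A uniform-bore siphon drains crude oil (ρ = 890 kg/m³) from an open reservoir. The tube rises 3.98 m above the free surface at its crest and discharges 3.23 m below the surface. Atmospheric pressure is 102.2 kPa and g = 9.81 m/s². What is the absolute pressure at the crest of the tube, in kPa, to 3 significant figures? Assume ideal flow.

39.3 kPa

From the surface to the outlet (both open to atmosphere, surface at rest): v = √(2g·h_out) = √(2·9.81·3.23) = 7.96 m/s.
Continuity keeps v the same throughout the tube; from surface to crest, P_atm + 0 = P_top + ½ρv² + ρg·h_top.
P_top = 102200 − ½·890·7.96² − 890·9.81·3.98 = 39300 Pa.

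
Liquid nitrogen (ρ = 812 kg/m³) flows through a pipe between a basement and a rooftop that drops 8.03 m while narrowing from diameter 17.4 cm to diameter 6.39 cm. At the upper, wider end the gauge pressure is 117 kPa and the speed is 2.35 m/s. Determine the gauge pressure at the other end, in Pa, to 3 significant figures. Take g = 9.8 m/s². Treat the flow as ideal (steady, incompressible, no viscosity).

P₂ = 59900 Pa

Continuity gives A₁v₁ = A₂v₂, so v₂ = (238 cm²)/(32.1 cm²) × 2.35 m/s = 17.4 m/s.
Bernoulli: P₁ + ½ρv₁² + ρg h₁ = P₂ + ½ρv₂² + ρg h₂, so P₂ = P₁ + ½ρ(v₁² − v₂²) − ρg(h₂ − h₁).
P₂ = 117000 + ½·812·(2.35² − 17.4²) − 812·9.8·(−8.03) = 117000 + (-121000) − (-63900) = 59900 Pa.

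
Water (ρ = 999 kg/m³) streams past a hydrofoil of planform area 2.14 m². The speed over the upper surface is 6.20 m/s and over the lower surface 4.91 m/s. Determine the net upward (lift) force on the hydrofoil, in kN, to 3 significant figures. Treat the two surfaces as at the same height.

From P + ½ρv² = const at equal height, P_low − P_up = ½ρ(v_up² − v_low²).
ΔP = ½·999·(6.20² − 4.91²) = 7160 Pa.
Lift = ΔP · A = 7160 × 2.14 = 15300 N.

F ≈ 15.3 kN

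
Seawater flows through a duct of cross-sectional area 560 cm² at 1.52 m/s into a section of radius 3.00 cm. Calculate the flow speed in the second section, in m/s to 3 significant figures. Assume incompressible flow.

v₂ ≈ 30.1 m/s

The volume flow rate is constant, so v₂ = (A₁/A₂)v₁ = (560/28.3)·1.52 = 30.1 m/s.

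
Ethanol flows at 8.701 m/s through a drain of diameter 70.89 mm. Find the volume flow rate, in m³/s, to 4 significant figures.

Q = 0.03434 m³/s

Q = A·v = 0.003947 m² × 8.701 m/s = 0.03434 m³/s.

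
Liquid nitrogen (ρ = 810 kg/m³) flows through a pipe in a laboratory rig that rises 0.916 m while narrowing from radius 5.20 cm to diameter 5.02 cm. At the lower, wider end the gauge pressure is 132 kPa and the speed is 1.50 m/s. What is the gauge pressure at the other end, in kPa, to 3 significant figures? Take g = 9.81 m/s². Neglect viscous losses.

Continuity gives A₁v₁ = A₂v₂, so v₂ = (84.9 cm²)/(19.8 cm²) × 1.50 m/s = 6.44 m/s.
Bernoulli: P₁ + ½ρv₁² + ρg h₁ = P₂ + ½ρv₂² + ρg h₂, so P₂ = P₁ + ½ρ(v₁² − v₂²) − ρg(h₂ − h₁).
P₂ = 132000 + ½·810·(1.50² − 6.44²) − 810·9.81·(+0.916) = 132000 + (-15900) − (7280) = 109000 Pa.

P₂ ≈ 109 kPa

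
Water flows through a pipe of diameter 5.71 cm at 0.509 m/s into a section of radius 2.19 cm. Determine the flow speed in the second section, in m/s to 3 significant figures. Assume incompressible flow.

By continuity, v₂ = v₁·A₁/A₂ = 0.509·(25.6/15.1) = 0.865 m/s.

v₂ ≈ 0.865 m/s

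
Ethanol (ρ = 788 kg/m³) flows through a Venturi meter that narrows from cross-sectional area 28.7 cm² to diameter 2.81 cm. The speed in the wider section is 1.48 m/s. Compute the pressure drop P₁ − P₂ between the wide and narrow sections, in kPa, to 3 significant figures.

Continuity gives A₁v₁ = A₂v₂, so v₂ = (28.7 cm²)/(6.20 cm²) × 1.48 m/s = 6.85 m/s.
Bernoulli (h₁ = h₂): P₁ − P₂ = ½ρ(v₂² − v₁²).
P₁ − P₂ = ½·788·(6.85² − 1.48²) = ½·788·44.7 = 17600 Pa.

ΔP ≈ 17.6 kPa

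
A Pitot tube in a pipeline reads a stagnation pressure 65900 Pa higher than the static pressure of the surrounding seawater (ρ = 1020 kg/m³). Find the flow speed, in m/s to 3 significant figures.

v = 11.4 m/s

At the stagnation point the flow is brought to rest, so Bernoulli gives P_stag − P_static = ½ρv².
v = √(2ΔP/ρ) = √(2·65900/1020) = 11.4 m/s.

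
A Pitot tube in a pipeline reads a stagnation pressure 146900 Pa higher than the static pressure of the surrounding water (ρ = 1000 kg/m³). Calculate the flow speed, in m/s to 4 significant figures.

v = 17.14 m/s

The dynamic pressure equals the rise in static pressure at the stagnation point: ΔP = ½ρv².
v = √(2ΔP/ρ) = √(2·146900/1000) = 17.14 m/s.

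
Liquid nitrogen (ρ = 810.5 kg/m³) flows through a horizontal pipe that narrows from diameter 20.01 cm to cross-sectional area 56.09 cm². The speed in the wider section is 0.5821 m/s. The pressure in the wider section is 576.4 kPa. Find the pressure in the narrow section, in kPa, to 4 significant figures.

P₂ ≈ 572.2 kPa

The volume flow rate is constant, so v₂ = (A₁/A₂)v₁ = (314.5/56.09)·0.5821 = 3.264 m/s.
Bernoulli (h₁ = h₂): P₁ − P₂ = ½ρ(v₂² − v₁²).
P₂ = P₁ − ½ρ(v₂² − v₁²) = 576400 − ½·810.5·(3.264² − 0.5821²) = 576400 − 4179 = 572200 Pa.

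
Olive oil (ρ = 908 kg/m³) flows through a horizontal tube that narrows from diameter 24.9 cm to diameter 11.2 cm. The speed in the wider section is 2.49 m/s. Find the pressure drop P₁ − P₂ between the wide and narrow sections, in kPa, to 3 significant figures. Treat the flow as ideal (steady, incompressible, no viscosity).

Continuity gives A₁v₁ = A₂v₂, so v₂ = (487 cm²)/(98.5 cm²) × 2.49 m/s = 12.3 m/s.
Bernoulli (h₁ = h₂): P₁ − P₂ = ½ρ(v₂² − v₁²).
P₁ − P₂ = ½·908·(12.3² − 2.49²) = ½·908·145 = 66000 Pa.

ΔP = 66.0 kPa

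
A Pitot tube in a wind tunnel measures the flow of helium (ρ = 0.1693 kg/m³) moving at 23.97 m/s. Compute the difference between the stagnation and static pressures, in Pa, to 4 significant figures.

ΔP ≈ 48.64 Pa

The dynamic pressure equals the rise in static pressure at the stagnation point: ΔP = ½ρv².
ΔP = ½·0.1693·23.97² = 48.64 Pa.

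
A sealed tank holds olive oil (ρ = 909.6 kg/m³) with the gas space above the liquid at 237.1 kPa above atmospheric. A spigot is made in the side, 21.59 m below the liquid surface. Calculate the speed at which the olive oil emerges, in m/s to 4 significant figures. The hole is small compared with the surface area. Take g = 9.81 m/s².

v ≈ 30.74 m/s

Take point 1 at the surface (v₁ ≈ 0) and point 2 at the hole (at atmospheric pressure). Bernoulli: P₁ + ρg h = P_atm + ½ρv₂².
With P₁ − P_atm = 237100 Pa, v₂ = √(2gh + 2ΔP/ρ) = √(2·9.81·21.59 + 2·237100/909.6) = 30.74 m/s.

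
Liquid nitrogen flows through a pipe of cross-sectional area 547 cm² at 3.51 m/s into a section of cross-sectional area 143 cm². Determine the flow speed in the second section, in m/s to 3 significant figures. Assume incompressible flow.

v₂ = 13.4 m/s

By continuity, v₂ = v₁·A₁/A₂ = 3.51·(547/143) = 13.4 m/s.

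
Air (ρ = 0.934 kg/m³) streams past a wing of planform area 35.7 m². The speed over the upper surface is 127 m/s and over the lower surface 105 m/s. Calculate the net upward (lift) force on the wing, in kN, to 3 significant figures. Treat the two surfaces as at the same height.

F ≈ 85.1 kN

From P + ½ρv² = const at equal height, P_low − P_up = ½ρ(v_up² − v_low²).
ΔP = ½·0.934·(127² − 105²) = 2380 Pa.
Lift = ΔP · A = 2380 × 35.7 = 85100 N.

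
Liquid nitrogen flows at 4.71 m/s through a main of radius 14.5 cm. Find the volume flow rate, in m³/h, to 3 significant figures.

Q = A·v = 0.0661 m² × 4.71 m/s = 0.311 m³/s.
Converting: 0.311 m³/s × 3600 = 1120 m³/h.

Q ≈ 1120 m³/h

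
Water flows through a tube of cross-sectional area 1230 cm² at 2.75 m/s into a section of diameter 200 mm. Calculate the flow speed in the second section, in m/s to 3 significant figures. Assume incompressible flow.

By continuity, v₂ = v₁·A₁/A₂ = 2.75·(1230/314) = 10.8 m/s.

10.8 m/s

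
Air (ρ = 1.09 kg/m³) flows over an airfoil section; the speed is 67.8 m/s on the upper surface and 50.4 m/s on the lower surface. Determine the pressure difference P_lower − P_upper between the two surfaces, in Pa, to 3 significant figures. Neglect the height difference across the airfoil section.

1120 Pa

The pressure is lower where the speed is higher: ΔP = ½ρ(v_up² − v_low²).
ΔP = ½·1.09·(67.8² − 50.4²) = 1120 Pa.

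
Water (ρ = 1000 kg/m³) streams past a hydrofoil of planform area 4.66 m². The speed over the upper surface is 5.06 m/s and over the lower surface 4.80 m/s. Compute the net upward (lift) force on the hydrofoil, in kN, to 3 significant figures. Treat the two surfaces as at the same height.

With equal heights on the two surfaces, Bernoulli gives P_lower − P_upper = ½ρ(v_upper² − v_lower²).
ΔP = ½·1000·(5.06² − 4.80²) = 1280 Pa.
Lift = ΔP · A = 1280 × 4.66 = 5970 N.

F ≈ 5.97 kN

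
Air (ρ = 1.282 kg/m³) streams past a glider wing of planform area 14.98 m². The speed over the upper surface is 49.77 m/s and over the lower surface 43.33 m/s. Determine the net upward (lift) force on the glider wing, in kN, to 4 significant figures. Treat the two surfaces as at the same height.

From P + ½ρv² = const at equal height, P_low − P_up = ½ρ(v_up² − v_low²).
ΔP = ½·1.282·(49.77² − 43.33²) = 384.3 Pa.
Lift = ΔP · A = 384.3 × 14.98 = 5757 N.

F = 5.757 kN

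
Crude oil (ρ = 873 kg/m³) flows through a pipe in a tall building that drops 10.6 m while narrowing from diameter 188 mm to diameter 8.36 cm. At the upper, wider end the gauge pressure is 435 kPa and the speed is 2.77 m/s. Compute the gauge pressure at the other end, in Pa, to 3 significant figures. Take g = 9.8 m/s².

Continuity gives A₁v₁ = A₂v₂, so v₂ = (278 cm²)/(54.9 cm²) × 2.77 m/s = 14.0 m/s.
Bernoulli: P₁ + ½ρv₁² + ρg h₁ = P₂ + ½ρv₂² + ρg h₂, so P₂ = P₁ + ½ρ(v₁² − v₂²) − ρg(h₂ − h₁).
P₂ = 435000 + ½·873·(2.77² − 14.0²) − 873·9.8·(−10.6) = 435000 + (-82300) − (-90700) = 443000 Pa.

P₂ ≈ 443000 Pa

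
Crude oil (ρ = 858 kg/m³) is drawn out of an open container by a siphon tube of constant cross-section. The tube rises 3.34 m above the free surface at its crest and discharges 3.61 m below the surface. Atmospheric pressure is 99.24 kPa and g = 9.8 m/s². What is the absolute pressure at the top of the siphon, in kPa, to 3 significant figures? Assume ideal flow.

The outlet speed comes from Torricelli: v = √(2g·3.61) = 8.41 m/s.
Continuity keeps v the same throughout the tube; from surface to crest, P_atm + 0 = P_top + ½ρv² + ρg·h_top.
P_top = 99240 − ½·858·8.41² − 858·9.8·3.34 = 40800 Pa.

P_top ≈ 40.8 kPa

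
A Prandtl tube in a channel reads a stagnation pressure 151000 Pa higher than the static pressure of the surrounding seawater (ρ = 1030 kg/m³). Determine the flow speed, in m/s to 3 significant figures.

The dynamic pressure equals the rise in static pressure at the stagnation point: ΔP = ½ρv².
v = √(2ΔP/ρ) = √(2·151000/1030) = 17.1 m/s.

v = 17.1 m/s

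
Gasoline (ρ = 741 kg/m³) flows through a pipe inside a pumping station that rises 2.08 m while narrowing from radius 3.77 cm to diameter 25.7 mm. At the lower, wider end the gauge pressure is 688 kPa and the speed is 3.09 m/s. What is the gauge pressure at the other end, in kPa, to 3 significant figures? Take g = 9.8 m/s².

P₂ = 414 kPa

Mass conservation (A₁v₁ = A₂v₂) gives v₂ = 3.09 × 44.7/5.19 = 26.6 m/s.
Applying Bernoulli between the two ends and solving for P₂: P₂ = P₁ + ½ρ(v₁² − v₂²) − ρgΔh.
P₂ = 688000 + ½·741·(3.09² − 26.6²) − 741·9.8·(+2.08) = 688000 + (-259000) − (15100) = 414000 Pa.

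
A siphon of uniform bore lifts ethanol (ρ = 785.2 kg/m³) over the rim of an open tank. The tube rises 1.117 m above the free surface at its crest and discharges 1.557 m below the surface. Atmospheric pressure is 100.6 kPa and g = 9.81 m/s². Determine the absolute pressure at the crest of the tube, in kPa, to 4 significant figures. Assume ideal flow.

The outlet speed comes from Torricelli: v = √(2g·1.557) = 5.527 m/s.
Continuity keeps v the same throughout the tube; from surface to crest, P_atm + 0 = P_top + ½ρv² + ρg·h_top.
P_top = 100600 − ½·785.2·5.527² − 785.2·9.81·1.117 = 80000 Pa.

P_top = 80.00 kPa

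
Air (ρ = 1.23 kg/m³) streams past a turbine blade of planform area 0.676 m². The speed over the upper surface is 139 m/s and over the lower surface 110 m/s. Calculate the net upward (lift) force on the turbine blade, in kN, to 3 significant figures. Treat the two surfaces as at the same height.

The faster flow above has the lower pressure; Bernoulli (same height) gives ΔP = ½ρ(v_up² − v_low²).
ΔP = ½·1.23·(139² − 110²) = 4440 Pa.
Lift = ΔP · A = 4440 × 0.676 = 3000 N.

F = 3.00 kN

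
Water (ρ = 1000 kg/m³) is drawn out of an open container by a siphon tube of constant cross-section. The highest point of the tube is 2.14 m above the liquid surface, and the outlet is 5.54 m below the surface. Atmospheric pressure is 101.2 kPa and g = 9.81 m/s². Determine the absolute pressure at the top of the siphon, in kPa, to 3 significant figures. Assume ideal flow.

25.9 kPa

From the surface to the outlet (both open to atmosphere, surface at rest): v = √(2g·h_out) = √(2·9.81·5.54) = 10.4 m/s.
The bore is uniform, so the speed at the crest is the same v. Bernoulli surface→crest: P_atm = P_top + ½ρv² + ρg·h_top.
P_top = 101200 − ½·1000·10.4² − 1000·9.81·2.14 = 25900 Pa.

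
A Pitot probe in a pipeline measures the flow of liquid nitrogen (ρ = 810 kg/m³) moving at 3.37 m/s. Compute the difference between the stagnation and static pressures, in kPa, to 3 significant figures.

Bernoulli between the free stream and the stagnation point: ½ρv² = P_stag − P_static.
ΔP = ½·810·3.37² = 4600 Pa.

4.60 kPa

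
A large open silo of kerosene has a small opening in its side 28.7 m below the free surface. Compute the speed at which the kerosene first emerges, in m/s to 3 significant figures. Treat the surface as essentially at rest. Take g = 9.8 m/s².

Bernoulli from surface to hole (P equal, v_surface ≈ 0): v = √(2gh) = √(2×9.8×28.7) = 23.7 m/s.

v ≈ 23.7 m/s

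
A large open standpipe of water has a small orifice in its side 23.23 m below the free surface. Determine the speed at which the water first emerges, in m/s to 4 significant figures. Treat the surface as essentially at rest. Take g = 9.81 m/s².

The surface is effectively still and both ends are open, so ½v² = gh and v = √(2·9.81·23.23) = 21.35 m/s.

21.35 m/s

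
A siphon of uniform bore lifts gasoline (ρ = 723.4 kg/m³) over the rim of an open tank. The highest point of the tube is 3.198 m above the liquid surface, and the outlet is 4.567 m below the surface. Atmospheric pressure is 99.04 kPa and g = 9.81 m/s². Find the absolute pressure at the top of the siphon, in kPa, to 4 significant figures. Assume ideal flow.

P_top = 43.94 kPa

Bernoulli surface→outlet gives ½v² = g·h_out, so v = √(2·9.81·4.567) = 9.466 m/s.
With constant cross-section the crest speed equals v; applying Bernoulli from the surface up to the crest, P_top = P_atm − ½ρv² − ρg·h_top.
P_top = 99040 − ½·723.4·9.466² − 723.4·9.81·3.198 = 43940 Pa.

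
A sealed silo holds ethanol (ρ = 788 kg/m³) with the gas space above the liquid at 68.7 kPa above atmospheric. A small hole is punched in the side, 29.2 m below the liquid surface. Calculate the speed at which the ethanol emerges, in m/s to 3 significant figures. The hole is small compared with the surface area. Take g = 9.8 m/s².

Take point 1 at the surface (v₁ ≈ 0) and point 2 at the hole (at atmospheric pressure). Bernoulli: P₁ + ρg h = P_atm + ½ρv₂².
With P₁ − P_atm = 68700 Pa, v₂ = √(2gh + 2ΔP/ρ) = √(2·9.8·29.2 + 2·68700/788) = 27.3 m/s.

v ≈ 27.3 m/s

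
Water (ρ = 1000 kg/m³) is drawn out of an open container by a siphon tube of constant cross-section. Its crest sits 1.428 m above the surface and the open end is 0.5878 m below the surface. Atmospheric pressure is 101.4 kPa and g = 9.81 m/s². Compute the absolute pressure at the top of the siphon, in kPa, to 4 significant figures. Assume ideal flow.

From the surface to the outlet (both open to atmosphere, surface at rest): v = √(2g·h_out) = √(2·9.81·0.5878) = 3.396 m/s.
The bore is uniform, so the speed at the crest is the same v. Bernoulli surface→crest: P_atm = P_top + ½ρv² + ρg·h_top.
P_top = 101400 − ½·1000·3.396² − 1000·9.81·1.428 = 81630 Pa.

P_top = 81.63 kPa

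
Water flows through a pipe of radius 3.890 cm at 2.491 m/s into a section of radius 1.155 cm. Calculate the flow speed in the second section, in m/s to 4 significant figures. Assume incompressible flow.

v₂ = 28.26 m/s

Continuity gives A₁v₁ = A₂v₂, so v₂ = (47.54 cm²)/(4.191 cm²) × 2.491 m/s = 28.26 m/s.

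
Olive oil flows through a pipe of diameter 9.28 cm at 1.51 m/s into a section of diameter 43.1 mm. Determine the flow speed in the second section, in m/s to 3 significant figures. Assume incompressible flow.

7.00 m/s

By continuity, v₂ = v₁·A₁/A₂ = 1.51·(67.6/14.6) = 7.00 m/s.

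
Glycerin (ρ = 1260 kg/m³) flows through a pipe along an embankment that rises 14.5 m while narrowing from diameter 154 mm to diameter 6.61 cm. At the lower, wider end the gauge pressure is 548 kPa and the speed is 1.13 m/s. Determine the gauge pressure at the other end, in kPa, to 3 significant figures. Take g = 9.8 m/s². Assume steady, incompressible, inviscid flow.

The volume flow rate is constant, so v₂ = (A₁/A₂)v₁ = (186/34.3)·1.13 = 6.13 m/s.
Applying Bernoulli between the two ends and solving for P₂: P₂ = P₁ + ½ρ(v₁² − v₂²) − ρgΔh.
P₂ = 548000 + ½·1260·(1.13² − 6.13²) − 1260·9.8·(+14.5) = 548000 + (-22900) − (179000) = 346000 Pa.

P₂ ≈ 346 kPa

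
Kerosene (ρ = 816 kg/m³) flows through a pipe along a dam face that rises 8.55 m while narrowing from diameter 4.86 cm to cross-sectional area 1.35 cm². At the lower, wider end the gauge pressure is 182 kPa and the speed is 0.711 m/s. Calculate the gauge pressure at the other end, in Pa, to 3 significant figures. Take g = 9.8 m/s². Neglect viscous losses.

Mass conservation (A₁v₁ = A₂v₂) gives v₂ = 0.711 × 18.6/1.35 = 9.77 m/s.
Applying Bernoulli between the two ends and solving for P₂: P₂ = P₁ + ½ρ(v₁² − v₂²) − ρgΔh.
P₂ = 182000 + ½·816·(0.711² − 9.77²) − 816·9.8·(+8.55) = 182000 + (-38700) − (68400) = 74900 Pa.

P₂ = 74900 Pa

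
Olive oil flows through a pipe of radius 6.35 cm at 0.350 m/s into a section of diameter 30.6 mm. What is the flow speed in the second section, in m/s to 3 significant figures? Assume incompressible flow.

Mass conservation (A₁v₁ = A₂v₂) gives v₂ = 0.350 × 127/7.35 = 6.03 m/s.

v₂ = 6.03 m/s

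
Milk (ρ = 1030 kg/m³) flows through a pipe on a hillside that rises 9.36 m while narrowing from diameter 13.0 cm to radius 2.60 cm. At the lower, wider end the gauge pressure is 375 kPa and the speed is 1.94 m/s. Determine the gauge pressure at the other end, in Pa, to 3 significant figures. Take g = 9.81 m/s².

P₂ = 207000 Pa

Continuity gives A₁v₁ = A₂v₂, so v₂ = (133 cm²)/(21.2 cm²) × 1.94 m/s = 12.1 m/s.
Applying Bernoulli between the two ends and solving for P₂: P₂ = P₁ + ½ρ(v₁² − v₂²) − ρgΔh.
P₂ = 375000 + ½·1030·(1.94² − 12.1²) − 1030·9.81·(+9.36) = 375000 + (-73800) − (94600) = 207000 Pa.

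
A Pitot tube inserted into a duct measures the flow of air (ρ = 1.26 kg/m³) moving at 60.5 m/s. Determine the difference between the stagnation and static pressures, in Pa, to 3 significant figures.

At the stagnation point the flow is brought to rest, so Bernoulli gives P_stag − P_static = ½ρv².
ΔP = ½·1.26·60.5² = 2310 Pa.

2310 Pa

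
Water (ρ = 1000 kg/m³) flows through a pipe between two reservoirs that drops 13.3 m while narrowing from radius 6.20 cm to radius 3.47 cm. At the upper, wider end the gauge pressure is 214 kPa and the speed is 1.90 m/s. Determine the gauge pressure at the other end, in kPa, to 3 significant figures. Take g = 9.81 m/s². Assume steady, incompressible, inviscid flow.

328 kPa

Mass conservation (A₁v₁ = A₂v₂) gives v₂ = 1.90 × 121/37.8 = 6.07 m/s.
Bernoulli: P₁ + ½ρv₁² + ρg h₁ = P₂ + ½ρv₂² + ρg h₂, so P₂ = P₁ + ½ρ(v₁² − v₂²) − ρg(h₂ − h₁).
P₂ = 214000 + ½·1000·(1.90² − 6.07²) − 1000·9.81·(−13.3) = 214000 + (-16600) − (-130000) = 328000 Pa.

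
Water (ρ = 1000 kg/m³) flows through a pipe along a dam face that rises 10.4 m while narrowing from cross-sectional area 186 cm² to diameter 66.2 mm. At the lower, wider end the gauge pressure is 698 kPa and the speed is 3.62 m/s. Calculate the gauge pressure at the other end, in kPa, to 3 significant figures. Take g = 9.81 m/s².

P₂ ≈ 411 kPa

Mass conservation (A₁v₁ = A₂v₂) gives v₂ = 3.62 × 186/34.4 = 19.6 m/s.
Energy conservation along the streamline gives P₂ = P₁ − ½ρ(v₂² − v₁²) − ρg(h₂ − h₁).
P₂ = 698000 + ½·1000·(3.62² − 19.6²) − 1000·9.81·(+10.4) = 698000 + (-185000) − (102000) = 411000 Pa.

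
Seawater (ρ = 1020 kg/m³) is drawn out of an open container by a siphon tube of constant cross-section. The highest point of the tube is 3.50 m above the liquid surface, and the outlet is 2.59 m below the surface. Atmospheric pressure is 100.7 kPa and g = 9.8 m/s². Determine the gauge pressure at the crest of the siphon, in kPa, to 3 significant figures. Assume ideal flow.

P_gauge = -60.9 kPa

The outlet speed comes from Torricelli: v = √(2g·2.59) = 7.12 m/s.
Continuity keeps v the same throughout the tube; from surface to crest, P_atm + 0 = P_top + ½ρv² + ρg·h_top.
P_top = 100700 − ½·1020·7.12² − 1020·9.8·3.50 = 39800 Pa. So P_gauge = P_top − P_atm = -60900 Pa.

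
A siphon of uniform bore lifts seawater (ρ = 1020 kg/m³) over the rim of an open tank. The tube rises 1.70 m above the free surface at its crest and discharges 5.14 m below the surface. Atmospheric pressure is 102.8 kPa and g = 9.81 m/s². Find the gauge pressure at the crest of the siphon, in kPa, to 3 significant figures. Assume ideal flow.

-68.4 kPa

From the surface to the outlet (both open to atmosphere, surface at rest): v = √(2g·h_out) = √(2·9.81·5.14) = 10.0 m/s.
The bore is uniform, so the speed at the crest is the same v. Bernoulli surface→crest: P_atm = P_top + ½ρv² + ρg·h_top.
P_top = 102800 − ½·1020·10.0² − 1020·9.81·1.70 = 34400 Pa. So P_gauge = P_top − P_atm = -68400 Pa.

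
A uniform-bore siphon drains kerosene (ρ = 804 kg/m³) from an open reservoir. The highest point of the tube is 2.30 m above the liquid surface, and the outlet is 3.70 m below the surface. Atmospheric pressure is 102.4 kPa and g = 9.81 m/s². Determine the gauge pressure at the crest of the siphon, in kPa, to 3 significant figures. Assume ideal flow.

P_gauge ≈ -47.3 kPa

Bernoulli surface→outlet gives ½v² = g·h_out, so v = √(2·9.81·3.70) = 8.52 m/s.
With constant cross-section the crest speed equals v; applying Bernoulli from the surface up to the crest, P_top = P_atm − ½ρv² − ρg·h_top.
P_top = 102400 − ½·804·8.52² − 804·9.81·2.30 = 55100 Pa. So P_gauge = P_top − P_atm = -47300 Pa.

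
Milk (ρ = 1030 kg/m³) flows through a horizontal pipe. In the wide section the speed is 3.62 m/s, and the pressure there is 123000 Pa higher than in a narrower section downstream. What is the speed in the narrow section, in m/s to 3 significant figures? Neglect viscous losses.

Along the level pipe P + ½ρv² is conserved, hence v₂² = v₁² + 2(P₁ − P₂)/ρ.
v₂ = √(3.62² + 2·123000/1030) = √(13.1 + 239) = 15.9 m/s.

v₂ ≈ 15.9 m/s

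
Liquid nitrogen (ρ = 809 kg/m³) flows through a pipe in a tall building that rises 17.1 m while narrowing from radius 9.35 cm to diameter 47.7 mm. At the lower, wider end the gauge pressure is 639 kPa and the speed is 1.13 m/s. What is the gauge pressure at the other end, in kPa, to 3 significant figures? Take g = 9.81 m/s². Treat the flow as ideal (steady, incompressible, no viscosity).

P₂ ≈ 382 kPa

The volume flow rate is constant, so v₂ = (A₁/A₂)v₁ = (275/17.9)·1.13 = 17.4 m/s.
Bernoulli: P₁ + ½ρv₁² + ρg h₁ = P₂ + ½ρv₂² + ρg h₂, so P₂ = P₁ + ½ρ(v₁² − v₂²) − ρg(h₂ − h₁).
P₂ = 639000 + ½·809·(1.13² − 17.4²) − 809·9.81·(+17.1) = 639000 + (-121000) − (136000) = 382000 Pa.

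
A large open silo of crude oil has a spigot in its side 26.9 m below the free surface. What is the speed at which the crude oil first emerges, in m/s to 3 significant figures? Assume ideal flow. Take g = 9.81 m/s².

23.0 m/s

Bernoulli from surface to hole (P equal, v_surface ≈ 0): v = √(2gh) = √(2×9.81×26.9) = 23.0 m/s.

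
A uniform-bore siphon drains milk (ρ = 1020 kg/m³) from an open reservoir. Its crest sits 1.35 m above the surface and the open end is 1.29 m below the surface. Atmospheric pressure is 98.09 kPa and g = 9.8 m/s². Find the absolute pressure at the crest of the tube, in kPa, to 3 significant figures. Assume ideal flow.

71.7 kPa

The outlet speed comes from Torricelli: v = √(2g·1.29) = 5.03 m/s.
Continuity keeps v the same throughout the tube; from surface to crest, P_atm + 0 = P_top + ½ρv² + ρg·h_top.
P_top = 98090 − ½·1020·5.03² − 1020·9.8·1.35 = 71700 Pa.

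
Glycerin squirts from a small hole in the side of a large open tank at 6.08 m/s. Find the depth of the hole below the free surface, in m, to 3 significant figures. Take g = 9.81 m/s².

Torricelli: v = √(2gh), so h = v²/(2g).
h = 6.08²/(2·9.81) = 37.0/19.62 = 1.88 m.

h ≈ 1.88 m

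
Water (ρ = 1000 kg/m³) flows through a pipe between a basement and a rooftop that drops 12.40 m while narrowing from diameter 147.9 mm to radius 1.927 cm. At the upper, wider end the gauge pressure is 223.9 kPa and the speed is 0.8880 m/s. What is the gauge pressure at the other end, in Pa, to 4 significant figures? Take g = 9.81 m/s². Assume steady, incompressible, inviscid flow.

260400 Pa

Mass conservation (A₁v₁ = A₂v₂) gives v₂ = 0.8880 × 171.8/11.67 = 13.08 m/s.
Applying Bernoulli between the two ends and solving for P₂: P₂ = P₁ + ½ρ(v₁² − v₂²) − ρgΔh.
P₂ = 223900 + ½·1000·(0.8880² − 13.08²) − 1000·9.81·(−12.40) = 223900 + (-85120) − (-121600) = 260400 Pa.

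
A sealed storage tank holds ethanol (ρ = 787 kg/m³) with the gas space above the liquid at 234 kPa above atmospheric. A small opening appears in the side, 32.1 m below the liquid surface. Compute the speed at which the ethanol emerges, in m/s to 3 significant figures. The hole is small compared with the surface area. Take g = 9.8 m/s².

Take point 1 at the surface (v₁ ≈ 0) and point 2 at the hole (at atmospheric pressure). Bernoulli: P₁ + ρg h = P_atm + ½ρv₂².
With P₁ − P_atm = 234000 Pa, v₂ = √(2gh + 2ΔP/ρ) = √(2·9.8·32.1 + 2·234000/787) = 35.0 m/s.

35.0 m/s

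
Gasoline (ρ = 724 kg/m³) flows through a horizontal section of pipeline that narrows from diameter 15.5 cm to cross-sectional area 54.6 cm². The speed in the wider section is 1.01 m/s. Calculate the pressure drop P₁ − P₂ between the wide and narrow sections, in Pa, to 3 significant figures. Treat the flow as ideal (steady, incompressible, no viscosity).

4040 Pa

Continuity gives A₁v₁ = A₂v₂, so v₂ = (189 cm²)/(54.6 cm²) × 1.01 m/s = 3.49 m/s.
The pipe is horizontal, so Bernoulli reduces to P₁ + ½ρv₁² = P₂ + ½ρv₂².
P₁ − P₂ = ½·724·(3.49² − 1.01²) = ½·724·11.2 = 4040 Pa.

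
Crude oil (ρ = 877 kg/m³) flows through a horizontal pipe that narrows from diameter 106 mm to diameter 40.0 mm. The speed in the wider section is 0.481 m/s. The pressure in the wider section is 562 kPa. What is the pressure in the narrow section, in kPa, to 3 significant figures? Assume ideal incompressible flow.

P₂ = 557 kPa

The volume flow rate is constant, so v₂ = (A₁/A₂)v₁ = (88.2/12.6)·0.481 = 3.38 m/s.
With no height change, Bernoulli's equation is P₁ + ½ρv₁² = P₂ + ½ρv₂².
P₂ = P₁ − ½ρ(v₂² − v₁²) = 562000 − ½·877·(3.38² − 0.481²) = 562000 − 4900 = 557000 Pa.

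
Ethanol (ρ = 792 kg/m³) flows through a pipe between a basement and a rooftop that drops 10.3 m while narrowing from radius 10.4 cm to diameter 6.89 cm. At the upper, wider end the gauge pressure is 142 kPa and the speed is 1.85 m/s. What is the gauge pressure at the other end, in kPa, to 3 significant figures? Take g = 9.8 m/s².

P₂ = 111 kPa

Mass conservation (A₁v₁ = A₂v₂) gives v₂ = 1.85 × 340/37.3 = 16.9 m/s.
Energy conservation along the streamline gives P₂ = P₁ − ½ρ(v₂² − v₁²) − ρg(h₂ − h₁).
P₂ = 142000 + ½·792·(1.85² − 16.9²) − 792·9.8·(−10.3) = 142000 + (-111000) − (-79900) = 111000 Pa.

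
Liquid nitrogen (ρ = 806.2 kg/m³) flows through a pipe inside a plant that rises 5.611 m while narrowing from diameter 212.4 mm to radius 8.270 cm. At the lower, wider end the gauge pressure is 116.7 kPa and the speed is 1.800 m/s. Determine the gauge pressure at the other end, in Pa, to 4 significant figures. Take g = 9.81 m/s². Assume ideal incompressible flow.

P₂ ≈ 70080 Pa

By continuity, v₂ = v₁·A₁/A₂ = 1.800·(354.3/214.9) = 2.968 m/s.
Bernoulli: P₁ + ½ρv₁² + ρg h₁ = P₂ + ½ρv₂² + ρg h₂, so P₂ = P₁ + ½ρ(v₁² − v₂²) − ρg(h₂ − h₁).
P₂ = 116700 + ½·806.2·(1.800² − 2.968²) − 806.2·9.81·(+5.611) = 116700 + (-2246) − (44380) = 70080 Pa.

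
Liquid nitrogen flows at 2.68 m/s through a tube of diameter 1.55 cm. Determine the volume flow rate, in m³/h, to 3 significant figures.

Q ≈ 1.82 m³/h

Q = A·v = 0.000189 m² × 2.68 m/s = 0.000506 m³/s.
Converting: 0.000506 m³/s × 3600 = 1.82 m³/h.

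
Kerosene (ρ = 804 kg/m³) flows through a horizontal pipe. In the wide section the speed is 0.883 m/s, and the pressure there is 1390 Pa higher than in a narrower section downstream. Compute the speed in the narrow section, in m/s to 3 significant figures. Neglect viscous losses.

Horizontal Bernoulli: P₁ + ½ρv₁² = P₂ + ½ρv₂², so v₂² = v₁² + 2(P₁ − P₂)/ρ.
v₂ = √(0.883² + 2·1390/804) = √(0.780 + 3.46) = 2.06 m/s.

v₂ ≈ 2.06 m/s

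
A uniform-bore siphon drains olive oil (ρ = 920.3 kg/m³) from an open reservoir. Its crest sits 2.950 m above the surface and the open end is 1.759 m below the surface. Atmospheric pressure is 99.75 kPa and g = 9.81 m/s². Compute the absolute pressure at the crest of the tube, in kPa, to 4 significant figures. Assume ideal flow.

P_top = 57.24 kPa

Bernoulli surface→outlet gives ½v² = g·h_out, so v = √(2·9.81·1.759) = 5.875 m/s.
With constant cross-section the crest speed equals v; applying Bernoulli from the surface up to the crest, P_top = P_atm − ½ρv² − ρg·h_top.
P_top = 99750 − ½·920.3·5.875² − 920.3·9.81·2.950 = 57240 Pa.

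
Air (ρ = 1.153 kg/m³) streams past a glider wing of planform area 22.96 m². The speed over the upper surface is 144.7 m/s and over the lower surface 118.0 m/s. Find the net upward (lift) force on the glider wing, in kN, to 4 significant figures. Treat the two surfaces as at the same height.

With equal heights on the two surfaces, Bernoulli gives P_lower − P_upper = ½ρ(v_upper² − v_lower²).
ΔP = ½·1.153·(144.7² − 118.0²) = 4044 Pa.
Lift = ΔP · A = 4044 × 22.96 = 92840 N.

F ≈ 92.84 kN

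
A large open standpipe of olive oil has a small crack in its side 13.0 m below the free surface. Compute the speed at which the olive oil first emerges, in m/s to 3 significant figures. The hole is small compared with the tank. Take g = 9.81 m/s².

v ≈ 16.0 m/s

The surface is effectively still and both ends are open, so ½v² = gh and v = √(2·9.81·13.0) = 16.0 m/s.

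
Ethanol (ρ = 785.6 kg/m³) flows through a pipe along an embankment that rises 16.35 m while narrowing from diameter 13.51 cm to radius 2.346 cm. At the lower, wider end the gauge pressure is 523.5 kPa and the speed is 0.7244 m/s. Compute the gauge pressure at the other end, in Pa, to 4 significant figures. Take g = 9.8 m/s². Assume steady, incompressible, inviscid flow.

The volume flow rate is constant, so v₂ = (A₁/A₂)v₁ = (143.4/17.29)·0.7244 = 6.006 m/s.
Energy conservation along the streamline gives P₂ = P₁ − ½ρ(v₂² − v₁²) − ρg(h₂ − h₁).
P₂ = 523500 + ½·785.6·(0.7244² − 6.006²) − 785.6·9.8·(+16.35) = 523500 + (-13960) − (125900) = 383700 Pa.

383700 Pa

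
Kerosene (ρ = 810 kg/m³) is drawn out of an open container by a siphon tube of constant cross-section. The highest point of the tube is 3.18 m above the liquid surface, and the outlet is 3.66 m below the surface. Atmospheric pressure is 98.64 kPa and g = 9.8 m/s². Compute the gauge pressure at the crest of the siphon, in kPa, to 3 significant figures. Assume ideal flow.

Bernoulli surface→outlet gives ½v² = g·h_out, so v = √(2·9.8·3.66) = 8.47 m/s.
With constant cross-section the crest speed equals v; applying Bernoulli from the surface up to the crest, P_top = P_atm − ½ρv² − ρg·h_top.
P_top = 98640 − ½·810·8.47² − 810·9.8·3.18 = 44300 Pa. So P_gauge = P_top − P_atm = -54300 Pa.

-54.3 kPa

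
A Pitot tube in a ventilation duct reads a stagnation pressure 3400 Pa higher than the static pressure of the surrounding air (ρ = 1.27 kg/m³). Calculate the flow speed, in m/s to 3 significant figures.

v = 73.2 m/s

At the stagnation point the flow is brought to rest, so Bernoulli gives P_stag − P_static = ½ρv².
v = √(2ΔP/ρ) = √(2·3400/1.27) = 73.2 m/s.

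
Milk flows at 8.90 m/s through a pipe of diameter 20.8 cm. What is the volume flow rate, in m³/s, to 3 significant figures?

Q ≈ 0.302 m³/s

Q = A·v = 0.0340 m² × 8.90 m/s = 0.302 m³/s.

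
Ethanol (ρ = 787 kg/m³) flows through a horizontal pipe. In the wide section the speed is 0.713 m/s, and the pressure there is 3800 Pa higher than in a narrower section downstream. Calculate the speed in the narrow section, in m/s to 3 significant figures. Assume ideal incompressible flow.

Along the level pipe P + ½ρv² is conserved, hence v₂² = v₁² + 2(P₁ − P₂)/ρ.
v₂ = √(0.713² + 2·3800/787) = √(0.508 + 9.66) = 3.19 m/s.

3.19 m/s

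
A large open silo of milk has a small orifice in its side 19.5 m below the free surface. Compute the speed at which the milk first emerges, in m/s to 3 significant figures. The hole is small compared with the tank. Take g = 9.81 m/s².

Torricelli's result v = √(2gh) gives v = √(2·9.81·19.5) = 19.6 m/s.

v ≈ 19.6 m/s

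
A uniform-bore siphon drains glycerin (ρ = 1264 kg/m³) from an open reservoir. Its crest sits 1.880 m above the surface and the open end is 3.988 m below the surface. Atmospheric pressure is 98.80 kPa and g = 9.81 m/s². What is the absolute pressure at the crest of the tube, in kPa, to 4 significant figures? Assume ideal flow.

26.04 kPa

Bernoulli surface→outlet gives ½v² = g·h_out, so v = √(2·9.81·3.988) = 8.846 m/s.
Continuity keeps v the same throughout the tube; from surface to crest, P_atm + 0 = P_top + ½ρv² + ρg·h_top.
P_top = 98800 − ½·1264·8.846² − 1264·9.81·1.880 = 26040 Pa.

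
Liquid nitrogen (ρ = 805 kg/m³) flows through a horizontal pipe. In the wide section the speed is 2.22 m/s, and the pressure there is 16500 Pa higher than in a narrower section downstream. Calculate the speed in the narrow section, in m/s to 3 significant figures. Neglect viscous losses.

v₂ ≈ 6.78 m/s

With h₁ = h₂, rearranging Bernoulli gives v₂ = √(v₁² + 2ΔP/ρ).
v₂ = √(2.22² + 2·16500/805) = √(4.93 + 41.0) = 6.78 m/s.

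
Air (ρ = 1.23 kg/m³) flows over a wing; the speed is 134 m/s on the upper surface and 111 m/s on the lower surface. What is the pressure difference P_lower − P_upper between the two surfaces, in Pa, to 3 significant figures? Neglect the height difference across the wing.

Bernoulli (same height): P_lower − P_upper = ½ρ(v_upper² − v_lower²).
ΔP = ½·1.23·(134² − 111²) = 3470 Pa.

3470 Pa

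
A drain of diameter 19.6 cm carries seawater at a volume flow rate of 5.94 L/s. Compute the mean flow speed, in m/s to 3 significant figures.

0.197 m/s

Q = 5.94 L/s = 0.00594 m³/s.
v = Q/A = 0.00594 / 0.0302 = 0.197 m/s.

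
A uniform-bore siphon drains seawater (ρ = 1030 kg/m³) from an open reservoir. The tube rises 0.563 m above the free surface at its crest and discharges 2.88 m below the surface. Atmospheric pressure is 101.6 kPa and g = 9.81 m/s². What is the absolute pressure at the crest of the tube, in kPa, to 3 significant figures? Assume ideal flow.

P_top ≈ 66.8 kPa

Bernoulli surface→outlet gives ½v² = g·h_out, so v = √(2·9.81·2.88) = 7.52 m/s.
The bore is uniform, so the speed at the crest is the same v. Bernoulli surface→crest: P_atm = P_top + ½ρv² + ρg·h_top.
P_top = 101600 − ½·1030·7.52² − 1030·9.81·0.563 = 66800 Pa.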